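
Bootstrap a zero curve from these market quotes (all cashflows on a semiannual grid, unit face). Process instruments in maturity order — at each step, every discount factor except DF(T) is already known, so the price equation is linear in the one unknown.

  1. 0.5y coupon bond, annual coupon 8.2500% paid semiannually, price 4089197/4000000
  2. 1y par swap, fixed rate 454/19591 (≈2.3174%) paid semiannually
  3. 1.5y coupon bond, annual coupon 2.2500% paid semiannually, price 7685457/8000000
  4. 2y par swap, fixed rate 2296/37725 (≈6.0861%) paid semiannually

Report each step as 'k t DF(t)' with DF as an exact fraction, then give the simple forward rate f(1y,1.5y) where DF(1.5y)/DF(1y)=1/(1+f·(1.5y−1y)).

step 1 [0.5y] bond c/2=33/800: DF=(4089197/4000000 − 33/800·(0))/(1+33/800) = 4909/5000 ≈ 0.981800
step 2 [1y] swap r/2=227/19591: DF=(1 − 227/19591·(0.981800))/(1+227/19591) = 9773/10000 ≈ 0.977300
step 3 [1.5y] bond c/2=9/800: DF=(7685457/8000000 − 9/800·(0.981800+0.977300))/(1+9/800) = 4641/5000 ≈ 0.928200
step 4 [2y] swap r/2=1148/37725: DF=(1 − 1148/37725·(0.981800+0.977300+0.928200))/(1+1148/37725) = 2213/2500 ≈ 0.885200

1 1/2 4909/5000
2 1 9773/10000
3 3/2 4641/5000
4 2 2213/2500
f(1y,1.5y) = ((9773/10000)/(4641/5000) − 1)/(1/2) = 491/4641 ≈ 10.5796%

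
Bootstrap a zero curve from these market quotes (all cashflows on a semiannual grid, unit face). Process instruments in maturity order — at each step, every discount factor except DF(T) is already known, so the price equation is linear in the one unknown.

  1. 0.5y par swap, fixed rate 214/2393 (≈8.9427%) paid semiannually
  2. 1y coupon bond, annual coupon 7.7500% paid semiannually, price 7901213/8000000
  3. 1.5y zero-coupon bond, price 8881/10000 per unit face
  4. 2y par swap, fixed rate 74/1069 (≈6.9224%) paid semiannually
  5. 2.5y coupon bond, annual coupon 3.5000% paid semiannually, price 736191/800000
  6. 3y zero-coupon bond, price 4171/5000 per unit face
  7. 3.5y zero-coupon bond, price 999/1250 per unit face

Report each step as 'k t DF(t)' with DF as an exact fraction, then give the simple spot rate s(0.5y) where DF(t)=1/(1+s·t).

1 1/2 2393/2500
2 1 9151/10000
3 3/2 8881/10000
4 2 4371/5000
5 5/2 8419/10000
6 3 4171/5000
7 7/2 999/1250
s(0.5y) = (1/(2393/2500) − 1)/(1/2) = 214/2393 ≈ 8.9427%

step 1 [0.5y] swap r/2=107/2393: DF=(1 − 107/2393·(0))/(1+107/2393) = 2393/2500 ≈ 0.957200
step 2 [1y] bond c/2=31/800: DF=(7901213/8000000 − 31/800·(0.957200))/(1+31/800) = 9151/10000 ≈ 0.915100
step 3 [1.5y] zero: DF = P = 8881/10000 ≈ 0.888100
step 4 [2y] swap r/2=37/1069: DF=(1 − 37/1069·(0.957200+0.915100+0.888100))/(1+37/1069) = 4371/5000 ≈ 0.874200
step 5 [2.5y] bond c/2=7/400: DF=(736191/800000 − 7/400·(0.957200+0.915100+0.888100+0.874200))/(1+7/400) = 8419/10000 ≈ 0.841900
step 6 [3y] zero: DF = P = 4171/5000 ≈ 0.834200
step 7 [3.5y] zero: DF = P = 999/1250 ≈ 0.799200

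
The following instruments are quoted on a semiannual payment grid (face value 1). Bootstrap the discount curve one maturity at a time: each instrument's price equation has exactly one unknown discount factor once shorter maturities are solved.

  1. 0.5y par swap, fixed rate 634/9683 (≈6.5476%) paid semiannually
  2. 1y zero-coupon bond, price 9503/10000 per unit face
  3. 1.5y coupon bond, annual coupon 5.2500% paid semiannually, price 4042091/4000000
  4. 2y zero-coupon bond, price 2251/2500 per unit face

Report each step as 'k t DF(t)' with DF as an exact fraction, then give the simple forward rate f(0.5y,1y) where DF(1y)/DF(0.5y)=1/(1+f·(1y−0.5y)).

step 1 [0.5y] swap r/2=317/9683: DF=(1 − 317/9683·(0))/(1+317/9683) = 9683/10000 ≈ 0.968300
step 2 [1y] zero: DF = P = 9503/10000 ≈ 0.950300
step 3 [1.5y] bond c/2=21/800: DF=(4042091/4000000 − 21/800·(0.968300+0.950300))/(1+21/800) = 2339/2500 ≈ 0.935600
step 4 [2y] zero: DF = P = 2251/2500 ≈ 0.900400

1 1/2 9683/10000
2 1 9503/10000
3 3/2 2339/2500
4 2 2251/2500
f(0.5y,1y) = ((9683/10000)/(9503/10000) − 1)/(1/2) = 360/9503 ≈ 3.7883%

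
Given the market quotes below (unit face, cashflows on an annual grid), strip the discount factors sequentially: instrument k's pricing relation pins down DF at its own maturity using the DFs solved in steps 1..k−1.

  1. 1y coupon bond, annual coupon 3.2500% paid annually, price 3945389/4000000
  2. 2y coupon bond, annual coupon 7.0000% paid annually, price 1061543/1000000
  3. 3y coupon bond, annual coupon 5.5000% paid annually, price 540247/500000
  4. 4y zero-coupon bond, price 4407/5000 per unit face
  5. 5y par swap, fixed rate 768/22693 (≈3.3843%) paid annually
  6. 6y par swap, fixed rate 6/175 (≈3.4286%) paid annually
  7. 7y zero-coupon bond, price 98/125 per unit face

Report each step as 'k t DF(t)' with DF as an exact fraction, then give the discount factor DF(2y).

step 1 [1y] bond c/1=13/400: DF=(3945389/4000000 − 13/400·(0))/(1+13/400) = 9553/10000 ≈ 0.955300
step 2 [2y] bond c/1=7/100: DF=(1061543/1000000 − 7/100·(0.955300))/(1+7/100) = 581/625 ≈ 0.929600
step 3 [3y] bond c/1=11/200: DF=(540247/500000 − 11/200·(0.955300+0.929600))/(1+11/200) = 9259/10000 ≈ 0.925900
step 4 [4y] zero: DF = P = 4407/5000 ≈ 0.881400
step 5 [5y] swap r/1=768/22693: DF=(1 − 768/22693·(0.955300+0.929600+0.925900+0.881400))/(1+768/22693) = 529/625 ≈ 0.846400
step 6 [6y] swap r/1=6/175: DF=(1 − 6/175·(0.955300+0.929600+0.925900+0.881400+0.846400))/(1+6/175) = 2041/2500 ≈ 0.816400
step 7 [7y] zero: DF = P = 98/125 ≈ 0.784000

1 1 9553/10000
2 2 581/625
3 3 9259/10000
4 4 4407/5000
5 5 529/625
6 6 2041/2500
7 7 98/125
DF(2y) = 581/625 ≈ 0.929600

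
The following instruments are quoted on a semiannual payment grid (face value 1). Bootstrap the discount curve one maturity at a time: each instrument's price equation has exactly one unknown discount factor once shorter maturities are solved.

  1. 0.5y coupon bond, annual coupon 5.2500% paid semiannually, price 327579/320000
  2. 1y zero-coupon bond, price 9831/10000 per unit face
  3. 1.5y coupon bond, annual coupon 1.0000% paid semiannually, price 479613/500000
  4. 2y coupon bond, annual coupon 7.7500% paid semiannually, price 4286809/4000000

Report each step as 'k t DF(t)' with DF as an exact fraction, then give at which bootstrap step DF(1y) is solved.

step 1 [0.5y] bond c/2=21/800: DF=(327579/320000 − 21/800·(0))/(1+21/800) = 399/400 ≈ 0.997500
step 2 [1y] zero: DF = P = 9831/10000 ≈ 0.983100
step 3 [1.5y] bond c/2=1/200: DF=(479613/500000 − 1/200·(0.997500+0.983100))/(1+1/200) = 4723/5000 ≈ 0.944600
step 4 [2y] bond c/2=31/800: DF=(4286809/4000000 − 31/800·(0.997500+0.983100+0.944600))/(1+31/800) = 4613/5000 ≈ 0.922600

1 1/2 399/400
2 1 9831/10000
3 3/2 4723/5000
4 2 4613/5000
DF(1y) is solved at step 2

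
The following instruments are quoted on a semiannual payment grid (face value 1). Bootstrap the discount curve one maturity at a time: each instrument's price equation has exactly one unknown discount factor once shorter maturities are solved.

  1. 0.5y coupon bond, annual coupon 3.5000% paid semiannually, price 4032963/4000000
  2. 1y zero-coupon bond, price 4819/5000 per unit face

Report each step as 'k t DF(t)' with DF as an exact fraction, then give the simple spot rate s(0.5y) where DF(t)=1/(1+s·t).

step 1 [0.5y] bond c/2=7/400: DF=(4032963/4000000 − 7/400·(0))/(1+7/400) = 9909/10000 ≈ 0.990900
step 2 [1y] zero: DF = P = 4819/5000 ≈ 0.963800

1 1/2 9909/10000
2 1 4819/5000
s(0.5y) = (1/(9909/10000) − 1)/(1/2) = 182/9909 ≈ 1.8367%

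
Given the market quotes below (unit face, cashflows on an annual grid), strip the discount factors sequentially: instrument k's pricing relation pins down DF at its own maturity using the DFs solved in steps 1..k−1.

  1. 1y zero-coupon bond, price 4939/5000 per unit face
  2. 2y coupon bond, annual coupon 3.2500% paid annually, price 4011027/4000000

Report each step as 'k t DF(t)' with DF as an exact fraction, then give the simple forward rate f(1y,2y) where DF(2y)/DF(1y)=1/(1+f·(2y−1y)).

step 1 [1y] zero: DF = P = 4939/5000 ≈ 0.987800
step 2 [2y] bond c/1=13/400: DF=(4011027/4000000 − 13/400·(0.987800))/(1+13/400) = 9401/10000 ≈ 0.940100

1 1 4939/5000
2 2 9401/10000
f(1y,2y) = ((4939/5000)/(9401/10000) − 1)/(1) = 477/9401 ≈ 5.0739%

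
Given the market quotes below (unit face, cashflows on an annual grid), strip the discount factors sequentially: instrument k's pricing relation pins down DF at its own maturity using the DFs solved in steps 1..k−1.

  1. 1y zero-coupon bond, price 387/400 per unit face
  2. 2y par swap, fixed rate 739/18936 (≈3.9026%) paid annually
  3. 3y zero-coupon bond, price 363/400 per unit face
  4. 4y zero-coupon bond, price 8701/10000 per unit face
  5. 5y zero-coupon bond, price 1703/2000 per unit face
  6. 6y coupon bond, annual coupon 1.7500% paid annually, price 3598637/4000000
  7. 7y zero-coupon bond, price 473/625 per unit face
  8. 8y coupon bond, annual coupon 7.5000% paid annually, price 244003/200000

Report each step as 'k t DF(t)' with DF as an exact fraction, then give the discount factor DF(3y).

1 1 387/400
2 2 9261/10000
3 3 363/400
4 4 8701/10000
5 5 1703/2000
6 6 504/625
7 7 473/625
8 8 7103/10000
DF(3y) = 363/400 ≈ 0.907500

step 1 [1y] zero: DF = P = 387/400 ≈ 0.967500
step 2 [2y] swap r/1=739/18936: DF=(1 − 739/18936·(0.967500))/(1+739/18936) = 9261/10000 ≈ 0.926100
step 3 [3y] zero: DF = P = 363/400 ≈ 0.907500
step 4 [4y] zero: DF = P = 8701/10000 ≈ 0.870100
step 5 [5y] zero: DF = P = 1703/2000 ≈ 0.851500
step 6 [6y] bond c/1=7/400: DF=(3598637/4000000 − 7/400·(0.967500+0.926100+0.907500+0.870100+0.851500))/(1+7/400) = 504/625 ≈ 0.806400
step 7 [7y] zero: DF = P = 473/625 ≈ 0.756800
step 8 [8y] bond c/1=3/40: DF=(244003/200000 − 3/40·(0.967500+0.926100+0.907500+0.870100+0.851500+0.806400+0.756800))/(1+3/40) = 7103/10000 ≈ 0.710300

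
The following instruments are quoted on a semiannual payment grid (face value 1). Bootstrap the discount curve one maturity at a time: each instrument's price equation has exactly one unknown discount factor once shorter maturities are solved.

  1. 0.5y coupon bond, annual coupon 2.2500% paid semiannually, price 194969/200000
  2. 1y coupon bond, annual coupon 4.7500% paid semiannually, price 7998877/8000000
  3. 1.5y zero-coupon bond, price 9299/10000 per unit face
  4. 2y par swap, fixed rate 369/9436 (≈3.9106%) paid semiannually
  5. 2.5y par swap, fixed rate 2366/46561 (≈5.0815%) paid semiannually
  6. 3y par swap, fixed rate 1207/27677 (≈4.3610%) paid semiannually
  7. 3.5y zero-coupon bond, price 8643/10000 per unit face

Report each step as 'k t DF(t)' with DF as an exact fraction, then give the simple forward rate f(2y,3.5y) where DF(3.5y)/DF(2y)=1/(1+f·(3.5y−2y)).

1 1/2 241/250
2 1 9543/10000
3 3/2 9299/10000
4 2 4631/5000
5 5/2 8817/10000
6 3 8793/10000
7 7/2 8643/10000
f(2y,3.5y) = ((4631/5000)/(8643/10000) − 1)/(3/2) = 1238/25929 ≈ 4.7746%

step 1 [0.5y] bond c/2=9/800: DF=(194969/200000 − 9/800·(0))/(1+9/800) = 241/250 ≈ 0.964000
step 2 [1y] bond c/2=19/800: DF=(7998877/8000000 − 19/800·(0.964000))/(1+19/800) = 9543/10000 ≈ 0.954300
step 3 [1.5y] zero: DF = P = 9299/10000 ≈ 0.929900
step 4 [2y] swap r/2=369/18872: DF=(1 − 369/18872·(0.964000+0.954300+0.929900))/(1+369/18872) = 4631/5000 ≈ 0.926200
step 5 [2.5y] swap r/2=1183/46561: DF=(1 − 1183/46561·(0.964000+0.954300+0.929900+0.926200))/(1+1183/46561) = 8817/10000 ≈ 0.881700
step 6 [3y] swap r/2=1207/55354: DF=(1 − 1207/55354·(0.964000+0.954300+0.929900+0.926200+0.881700))/(1+1207/55354) = 8793/10000 ≈ 0.879300
step 7 [3.5y] zero: DF = P = 8643/10000 ≈ 0.864300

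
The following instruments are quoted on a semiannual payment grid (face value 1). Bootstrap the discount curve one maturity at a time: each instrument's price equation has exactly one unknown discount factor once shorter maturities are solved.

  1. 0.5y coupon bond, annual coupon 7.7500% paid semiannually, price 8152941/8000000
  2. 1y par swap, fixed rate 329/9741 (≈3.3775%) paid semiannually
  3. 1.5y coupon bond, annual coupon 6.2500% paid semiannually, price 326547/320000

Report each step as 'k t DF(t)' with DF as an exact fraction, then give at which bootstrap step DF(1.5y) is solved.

step 1 [0.5y] bond c/2=31/800: DF=(8152941/8000000 − 31/800·(0))/(1+31/800) = 9811/10000 ≈ 0.981100
step 2 [1y] swap r/2=329/19482: DF=(1 − 329/19482·(0.981100))/(1+329/19482) = 9671/10000 ≈ 0.967100
step 3 [1.5y] bond c/2=1/32: DF=(326547/320000 − 1/32·(0.981100+0.967100))/(1+1/32) = 1861/2000 ≈ 0.930500

1 1/2 9811/10000
2 1 9671/10000
3 3/2 1861/2000
DF(1.5y) is solved at step 3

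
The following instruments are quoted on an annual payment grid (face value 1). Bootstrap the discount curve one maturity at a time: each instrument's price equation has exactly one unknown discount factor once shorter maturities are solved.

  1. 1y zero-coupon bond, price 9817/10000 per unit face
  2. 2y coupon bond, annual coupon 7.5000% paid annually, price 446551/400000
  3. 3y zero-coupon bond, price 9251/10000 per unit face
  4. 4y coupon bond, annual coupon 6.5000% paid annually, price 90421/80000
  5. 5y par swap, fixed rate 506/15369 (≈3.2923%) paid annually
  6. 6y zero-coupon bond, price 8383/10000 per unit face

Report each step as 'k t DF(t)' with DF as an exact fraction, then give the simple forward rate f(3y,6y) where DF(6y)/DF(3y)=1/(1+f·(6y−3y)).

step 1 [1y] zero: DF = P = 9817/10000 ≈ 0.981700
step 2 [2y] bond c/1=3/40: DF=(446551/400000 − 3/40·(0.981700))/(1+3/40) = 97/100 ≈ 0.970000
step 3 [3y] zero: DF = P = 9251/10000 ≈ 0.925100
step 4 [4y] bond c/1=13/200: DF=(90421/80000 − 13/200·(0.981700+0.970000+0.925100))/(1+13/200) = 8857/10000 ≈ 0.885700
step 5 [5y] swap r/1=506/15369: DF=(1 − 506/15369·(0.981700+0.970000+0.925100+0.885700))/(1+506/15369) = 4241/5000 ≈ 0.848200
step 6 [6y] zero: DF = P = 8383/10000 ≈ 0.838300

1 1 9817/10000
2 2 97/100
3 3 9251/10000
4 4 8857/10000
5 5 4241/5000
6 6 8383/10000
f(3y,6y) = ((9251/10000)/(8383/10000) − 1)/(3) = 868/25149 ≈ 3.4514%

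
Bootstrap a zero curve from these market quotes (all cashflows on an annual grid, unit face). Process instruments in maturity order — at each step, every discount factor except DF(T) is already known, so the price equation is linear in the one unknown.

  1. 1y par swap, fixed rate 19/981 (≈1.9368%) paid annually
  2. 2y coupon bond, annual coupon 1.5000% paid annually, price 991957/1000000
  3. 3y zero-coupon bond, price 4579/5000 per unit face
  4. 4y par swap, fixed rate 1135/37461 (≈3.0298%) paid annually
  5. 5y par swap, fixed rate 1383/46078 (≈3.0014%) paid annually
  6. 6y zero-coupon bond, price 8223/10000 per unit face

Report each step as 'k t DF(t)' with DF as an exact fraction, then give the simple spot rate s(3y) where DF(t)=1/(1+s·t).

1 1 981/1000
2 2 2407/2500
3 3 4579/5000
4 4 1773/2000
5 5 8617/10000
6 6 8223/10000
s(3y) = (1/(4579/5000) − 1)/(3) = 421/13737 ≈ 3.0647%

step 1 [1y] swap r/1=19/981: DF=(1 − 19/981·(0))/(1+19/981) = 981/1000 ≈ 0.981000
step 2 [2y] bond c/1=3/200: DF=(991957/1000000 − 3/200·(0.981000))/(1+3/200) = 2407/2500 ≈ 0.962800
step 3 [3y] zero: DF = P = 4579/5000 ≈ 0.915800
step 4 [4y] swap r/1=1135/37461: DF=(1 − 1135/37461·(0.981000+0.962800+0.915800))/(1+1135/37461) = 1773/2000 ≈ 0.886500
step 5 [5y] swap r/1=1383/46078: DF=(1 − 1383/46078·(0.981000+0.962800+0.915800+0.886500))/(1+1383/46078) = 8617/10000 ≈ 0.861700
step 6 [6y] zero: DF = P = 8223/10000 ≈ 0.822300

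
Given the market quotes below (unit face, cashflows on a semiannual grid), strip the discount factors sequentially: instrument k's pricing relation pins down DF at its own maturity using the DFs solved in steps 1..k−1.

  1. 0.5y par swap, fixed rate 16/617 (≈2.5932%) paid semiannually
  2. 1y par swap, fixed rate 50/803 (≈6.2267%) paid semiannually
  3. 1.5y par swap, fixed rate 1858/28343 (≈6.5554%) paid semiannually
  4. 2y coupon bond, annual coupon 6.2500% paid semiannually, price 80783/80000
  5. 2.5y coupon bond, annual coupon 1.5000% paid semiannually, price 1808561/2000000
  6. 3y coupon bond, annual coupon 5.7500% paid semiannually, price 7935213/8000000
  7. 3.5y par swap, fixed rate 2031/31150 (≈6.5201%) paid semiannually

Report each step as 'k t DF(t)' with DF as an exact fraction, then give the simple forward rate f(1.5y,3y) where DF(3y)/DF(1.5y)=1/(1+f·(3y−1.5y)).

step 1 [0.5y] swap r/2=8/617: DF=(1 − 8/617·(0))/(1+8/617) = 617/625 ≈ 0.987200
step 2 [1y] swap r/2=25/803: DF=(1 − 25/803·(0.987200))/(1+25/803) = 47/50 ≈ 0.940000
step 3 [1.5y] swap r/2=929/28343: DF=(1 − 929/28343·(0.987200+0.940000))/(1+929/28343) = 9071/10000 ≈ 0.907100
step 4 [2y] bond c/2=1/32: DF=(80783/80000 − 1/32·(0.987200+0.940000+0.907100))/(1+1/32) = 8933/10000 ≈ 0.893300
step 5 [2.5y] bond c/2=3/400: DF=(1808561/2000000 − 3/400·(0.987200+0.940000+0.907100+0.893300))/(1+3/400) = 4349/5000 ≈ 0.869800
step 6 [3y] bond c/2=23/800: DF=(7935213/8000000 − 23/800·(0.987200+0.940000+0.907100+0.893300+0.869800))/(1+23/800) = 8357/10000 ≈ 0.835700
step 7 [3.5y] swap r/2=2031/62300: DF=(1 − 2031/62300·(0.987200+0.940000+0.907100+0.893300+0.869800+0.835700))/(1+2031/62300) = 7969/10000 ≈ 0.796900

1 1/2 617/625
2 1 47/50
3 3/2 9071/10000
4 2 8933/10000
5 5/2 4349/5000
6 3 8357/10000
7 7/2 7969/10000
f(1.5y,3y) = ((9071/10000)/(8357/10000) − 1)/(3/2) = 476/8357 ≈ 5.6958%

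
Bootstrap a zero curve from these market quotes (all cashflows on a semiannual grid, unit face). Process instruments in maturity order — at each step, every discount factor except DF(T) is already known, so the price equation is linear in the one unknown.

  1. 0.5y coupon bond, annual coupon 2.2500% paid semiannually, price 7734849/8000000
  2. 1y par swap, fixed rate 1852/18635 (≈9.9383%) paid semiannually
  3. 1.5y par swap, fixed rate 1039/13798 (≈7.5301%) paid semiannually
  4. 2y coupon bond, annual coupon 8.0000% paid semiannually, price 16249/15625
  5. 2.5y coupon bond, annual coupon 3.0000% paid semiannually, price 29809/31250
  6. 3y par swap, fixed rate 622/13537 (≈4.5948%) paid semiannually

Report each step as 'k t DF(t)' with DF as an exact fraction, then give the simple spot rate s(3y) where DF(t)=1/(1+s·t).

step 1 [0.5y] bond c/2=9/800: DF=(7734849/8000000 − 9/800·(0))/(1+9/800) = 9561/10000 ≈ 0.956100
step 2 [1y] swap r/2=926/18635: DF=(1 − 926/18635·(0.956100))/(1+926/18635) = 4537/5000 ≈ 0.907400
step 3 [1.5y] swap r/2=1039/27596: DF=(1 − 1039/27596·(0.956100+0.907400))/(1+1039/27596) = 8961/10000 ≈ 0.896100
step 4 [2y] bond c/2=1/25: DF=(16249/15625 − 1/25·(0.956100+0.907400+0.896100))/(1+1/25) = 4469/5000 ≈ 0.893800
step 5 [2.5y] bond c/2=3/200: DF=(29809/31250 − 3/200·(0.956100+0.907400+0.896100+0.893800))/(1+3/200) = 4429/5000 ≈ 0.885800
step 6 [3y] swap r/2=311/13537: DF=(1 − 311/13537·(0.956100+0.907400+0.896100+0.893800+0.885800))/(1+311/13537) = 2189/2500 ≈ 0.875600

1 1/2 9561/10000
2 1 4537/5000
3 3/2 8961/10000
4 2 4469/5000
5 5/2 4429/5000
6 3 2189/2500
s(3y) = (1/(2189/2500) − 1)/(3) = 311/6567 ≈ 4.7358%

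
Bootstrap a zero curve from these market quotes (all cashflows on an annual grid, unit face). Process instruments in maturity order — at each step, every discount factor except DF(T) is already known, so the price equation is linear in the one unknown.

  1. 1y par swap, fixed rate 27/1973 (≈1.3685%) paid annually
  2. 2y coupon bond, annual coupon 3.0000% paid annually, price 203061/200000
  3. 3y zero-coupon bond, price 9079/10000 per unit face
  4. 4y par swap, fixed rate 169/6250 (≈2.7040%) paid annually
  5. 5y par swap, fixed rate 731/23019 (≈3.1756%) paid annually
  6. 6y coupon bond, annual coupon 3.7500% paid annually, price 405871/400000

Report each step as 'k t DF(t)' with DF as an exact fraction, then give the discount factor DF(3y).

1 1 1973/2000
2 2 957/1000
3 3 9079/10000
4 4 4493/5000
5 5 4269/5000
6 6 2029/2500
DF(3y) = 9079/10000 ≈ 0.907900

step 1 [1y] swap r/1=27/1973: DF=(1 − 27/1973·(0))/(1+27/1973) = 1973/2000 ≈ 0.986500
step 2 [2y] bond c/1=3/100: DF=(203061/200000 − 3/100·(0.986500))/(1+3/100) = 957/1000 ≈ 0.957000
step 3 [3y] zero: DF = P = 9079/10000 ≈ 0.907900
step 4 [4y] swap r/1=169/6250: DF=(1 − 169/6250·(0.986500+0.957000+0.907900))/(1+169/6250) = 4493/5000 ≈ 0.898600
step 5 [5y] swap r/1=731/23019: DF=(1 − 731/23019·(0.986500+0.957000+0.907900+0.898600))/(1+731/23019) = 4269/5000 ≈ 0.853800
step 6 [6y] bond c/1=3/80: DF=(405871/400000 − 3/80·(0.986500+0.957000+0.907900+0.898600+0.853800))/(1+3/80) = 2029/2500 ≈ 0.811600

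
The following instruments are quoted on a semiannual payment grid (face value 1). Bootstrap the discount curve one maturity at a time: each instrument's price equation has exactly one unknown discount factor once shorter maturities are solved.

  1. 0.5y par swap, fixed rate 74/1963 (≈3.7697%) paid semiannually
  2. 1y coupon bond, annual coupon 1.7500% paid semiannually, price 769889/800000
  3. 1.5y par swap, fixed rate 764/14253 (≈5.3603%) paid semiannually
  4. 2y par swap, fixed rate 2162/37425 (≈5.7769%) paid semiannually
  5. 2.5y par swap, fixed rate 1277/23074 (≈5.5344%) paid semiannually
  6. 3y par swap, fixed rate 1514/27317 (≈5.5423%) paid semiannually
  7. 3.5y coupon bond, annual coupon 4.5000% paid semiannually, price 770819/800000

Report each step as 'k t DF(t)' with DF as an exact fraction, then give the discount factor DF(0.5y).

step 1 [0.5y] swap r/2=37/1963: DF=(1 − 37/1963·(0))/(1+37/1963) = 1963/2000 ≈ 0.981500
step 2 [1y] bond c/2=7/800: DF=(769889/800000 − 7/800·(0.981500))/(1+7/800) = 1891/2000 ≈ 0.945500
step 3 [1.5y] swap r/2=382/14253: DF=(1 − 382/14253·(0.981500+0.945500))/(1+382/14253) = 2309/2500 ≈ 0.923600
step 4 [2y] swap r/2=1081/37425: DF=(1 − 1081/37425·(0.981500+0.945500+0.923600))/(1+1081/37425) = 8919/10000 ≈ 0.891900
step 5 [2.5y] swap r/2=1277/46148: DF=(1 − 1277/46148·(0.981500+0.945500+0.923600+0.891900))/(1+1277/46148) = 8723/10000 ≈ 0.872300
step 6 [3y] swap r/2=757/27317: DF=(1 − 757/27317·(0.981500+0.945500+0.923600+0.891900+0.872300))/(1+757/27317) = 4243/5000 ≈ 0.848600
step 7 [3.5y] bond c/2=9/400: DF=(770819/800000 − 9/400·(0.981500+0.945500+0.923600+0.891900+0.872300+0.848600))/(1+9/400) = 8221/10000 ≈ 0.822100

1 1/2 1963/2000
2 1 1891/2000
3 3/2 2309/2500
4 2 8919/10000
5 5/2 8723/10000
6 3 4243/5000
7 7/2 8221/10000
DF(0.5y) = 1963/2000 ≈ 0.981500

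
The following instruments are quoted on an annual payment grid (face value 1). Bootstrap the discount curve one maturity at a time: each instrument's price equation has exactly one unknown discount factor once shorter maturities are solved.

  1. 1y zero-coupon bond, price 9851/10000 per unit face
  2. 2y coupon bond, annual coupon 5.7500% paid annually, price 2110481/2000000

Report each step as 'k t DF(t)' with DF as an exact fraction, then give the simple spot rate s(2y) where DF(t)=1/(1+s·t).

1 1 9851/10000
2 2 9443/10000
s(2y) = (1/(9443/10000) − 1)/(2) = 557/18886 ≈ 2.9493%

step 1 [1y] zero: DF = P = 9851/10000 ≈ 0.985100
step 2 [2y] bond c/1=23/400: DF=(2110481/2000000 − 23/400·(0.985100))/(1+23/400) = 9443/10000 ≈ 0.944300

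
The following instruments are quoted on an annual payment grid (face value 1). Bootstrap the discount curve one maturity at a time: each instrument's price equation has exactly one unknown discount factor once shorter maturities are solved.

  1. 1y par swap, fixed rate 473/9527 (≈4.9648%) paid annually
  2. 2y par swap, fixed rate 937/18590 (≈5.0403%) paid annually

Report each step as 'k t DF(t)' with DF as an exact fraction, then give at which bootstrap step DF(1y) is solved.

1 1 9527/10000
2 2 9063/10000
DF(1y) is solved at step 1

step 1 [1y] swap r/1=473/9527: DF=(1 − 473/9527·(0))/(1+473/9527) = 9527/10000 ≈ 0.952700
step 2 [2y] swap r/1=937/18590: DF=(1 − 937/18590·(0.952700))/(1+937/18590) = 9063/10000 ≈ 0.906300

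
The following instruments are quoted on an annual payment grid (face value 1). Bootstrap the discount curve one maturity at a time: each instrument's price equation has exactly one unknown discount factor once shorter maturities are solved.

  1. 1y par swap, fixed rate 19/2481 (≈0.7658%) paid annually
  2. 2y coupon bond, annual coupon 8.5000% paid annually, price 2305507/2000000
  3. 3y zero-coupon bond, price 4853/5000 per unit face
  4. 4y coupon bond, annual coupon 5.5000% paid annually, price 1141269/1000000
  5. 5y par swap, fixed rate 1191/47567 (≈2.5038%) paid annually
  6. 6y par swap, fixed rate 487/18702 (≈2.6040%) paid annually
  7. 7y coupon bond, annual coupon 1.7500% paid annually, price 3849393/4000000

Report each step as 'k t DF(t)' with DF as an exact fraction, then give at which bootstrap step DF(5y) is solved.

1 1 2481/2500
2 2 9847/10000
3 3 4853/5000
4 4 9281/10000
5 5 8809/10000
6 6 8539/10000
7 7 8493/10000
DF(5y) is solved at step 5

step 1 [1y] swap r/1=19/2481: DF=(1 − 19/2481·(0))/(1+19/2481) = 2481/2500 ≈ 0.992400
step 2 [2y] bond c/1=17/200: DF=(2305507/2000000 − 17/200·(0.992400))/(1+17/200) = 9847/10000 ≈ 0.984700
step 3 [3y] zero: DF = P = 4853/5000 ≈ 0.970600
step 4 [4y] bond c/1=11/200: DF=(1141269/1000000 − 11/200·(0.992400+0.984700+0.970600))/(1+11/200) = 9281/10000 ≈ 0.928100
step 5 [5y] swap r/1=1191/47567: DF=(1 − 1191/47567·(0.992400+0.984700+0.970600+0.928100))/(1+1191/47567) = 8809/10000 ≈ 0.880900
step 6 [6y] swap r/1=487/18702: DF=(1 − 487/18702·(0.992400+0.984700+0.970600+0.928100+0.880900))/(1+487/18702) = 8539/10000 ≈ 0.853900
step 7 [7y] bond c/1=7/400: DF=(3849393/4000000 − 7/400·(0.992400+0.984700+0.970600+0.928100+0.880900+0.853900))/(1+7/400) = 8493/10000 ≈ 0.849300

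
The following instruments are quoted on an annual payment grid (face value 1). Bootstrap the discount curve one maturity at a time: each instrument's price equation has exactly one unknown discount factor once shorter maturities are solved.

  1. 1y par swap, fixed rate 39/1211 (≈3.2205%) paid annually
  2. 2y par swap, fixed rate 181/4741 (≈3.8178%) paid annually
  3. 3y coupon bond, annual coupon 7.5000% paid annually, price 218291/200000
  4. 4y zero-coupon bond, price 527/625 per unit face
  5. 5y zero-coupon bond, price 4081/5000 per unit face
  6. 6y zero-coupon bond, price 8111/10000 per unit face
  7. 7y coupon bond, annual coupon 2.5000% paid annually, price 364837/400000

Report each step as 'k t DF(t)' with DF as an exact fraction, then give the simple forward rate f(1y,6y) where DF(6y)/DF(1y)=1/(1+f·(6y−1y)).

1 1 1211/1250
2 2 2319/2500
3 3 883/1000
4 4 527/625
5 5 4081/5000
6 6 8111/10000
7 7 3809/5000
f(1y,6y) = ((1211/1250)/(8111/10000) − 1)/(5) = 1577/40555 ≈ 3.8885%

step 1 [1y] swap r/1=39/1211: DF=(1 − 39/1211·(0))/(1+39/1211) = 1211/1250 ≈ 0.968800
step 2 [2y] swap r/1=181/4741: DF=(1 − 181/4741·(0.968800))/(1+181/4741) = 2319/2500 ≈ 0.927600
step 3 [3y] bond c/1=3/40: DF=(218291/200000 − 3/40·(0.968800+0.927600))/(1+3/40) = 883/1000 ≈ 0.883000
step 4 [4y] zero: DF = P = 527/625 ≈ 0.843200
step 5 [5y] zero: DF = P = 4081/5000 ≈ 0.816200
step 6 [6y] zero: DF = P = 8111/10000 ≈ 0.811100
step 7 [7y] bond c/1=1/40: DF=(364837/400000 − 1/40·(0.968800+0.927600+0.883000+0.843200+0.816200+0.811100))/(1+1/40) = 3809/5000 ≈ 0.761800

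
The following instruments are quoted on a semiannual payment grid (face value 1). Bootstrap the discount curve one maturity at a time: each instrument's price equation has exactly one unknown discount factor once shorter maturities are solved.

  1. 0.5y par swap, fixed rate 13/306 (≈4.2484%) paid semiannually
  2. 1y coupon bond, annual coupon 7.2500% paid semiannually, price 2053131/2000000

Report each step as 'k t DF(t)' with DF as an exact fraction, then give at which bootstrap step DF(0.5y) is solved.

step 1 [0.5y] swap r/2=13/612: DF=(1 − 13/612·(0))/(1+13/612) = 612/625 ≈ 0.979200
step 2 [1y] bond c/2=29/800: DF=(2053131/2000000 − 29/800·(0.979200))/(1+29/800) = 2391/2500 ≈ 0.956400

1 1/2 612/625
2 1 2391/2500
DF(0.5y) is solved at step 1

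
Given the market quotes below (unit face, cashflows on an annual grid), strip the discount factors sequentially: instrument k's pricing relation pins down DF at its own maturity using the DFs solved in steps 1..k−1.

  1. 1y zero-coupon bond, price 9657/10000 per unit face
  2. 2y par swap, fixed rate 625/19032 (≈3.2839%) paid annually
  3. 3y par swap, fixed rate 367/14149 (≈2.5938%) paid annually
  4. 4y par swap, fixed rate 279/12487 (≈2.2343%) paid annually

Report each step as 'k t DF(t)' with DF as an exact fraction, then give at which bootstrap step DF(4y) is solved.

1 1 9657/10000
2 2 15/16
3 3 4633/5000
4 4 9163/10000
DF(4y) is solved at step 4

step 1 [1y] zero: DF = P = 9657/10000 ≈ 0.965700
step 2 [2y] swap r/1=625/19032: DF=(1 − 625/19032·(0.965700))/(1+625/19032) = 15/16 ≈ 0.937500
step 3 [3y] swap r/1=367/14149: DF=(1 − 367/14149·(0.965700+0.937500))/(1+367/14149) = 4633/5000 ≈ 0.926600
step 4 [4y] swap r/1=279/12487: DF=(1 − 279/12487·(0.965700+0.937500+0.926600))/(1+279/12487) = 9163/10000 ≈ 0.916300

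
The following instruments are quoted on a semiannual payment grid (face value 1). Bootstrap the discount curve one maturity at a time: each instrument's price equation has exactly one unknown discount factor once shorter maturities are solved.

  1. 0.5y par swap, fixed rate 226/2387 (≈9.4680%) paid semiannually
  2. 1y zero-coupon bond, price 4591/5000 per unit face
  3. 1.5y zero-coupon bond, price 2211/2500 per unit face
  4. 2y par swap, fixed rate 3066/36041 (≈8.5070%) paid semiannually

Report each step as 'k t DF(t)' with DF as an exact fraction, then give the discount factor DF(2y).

step 1 [0.5y] swap r/2=113/2387: DF=(1 − 113/2387·(0))/(1+113/2387) = 2387/2500 ≈ 0.954800
step 2 [1y] zero: DF = P = 4591/5000 ≈ 0.918200
step 3 [1.5y] zero: DF = P = 2211/2500 ≈ 0.884400
step 4 [2y] swap r/2=1533/36041: DF=(1 − 1533/36041·(0.954800+0.918200+0.884400))/(1+1533/36041) = 8467/10000 ≈ 0.846700

1 1/2 2387/2500
2 1 4591/5000
3 3/2 2211/2500
4 2 8467/10000
DF(2y) = 8467/10000 ≈ 0.846700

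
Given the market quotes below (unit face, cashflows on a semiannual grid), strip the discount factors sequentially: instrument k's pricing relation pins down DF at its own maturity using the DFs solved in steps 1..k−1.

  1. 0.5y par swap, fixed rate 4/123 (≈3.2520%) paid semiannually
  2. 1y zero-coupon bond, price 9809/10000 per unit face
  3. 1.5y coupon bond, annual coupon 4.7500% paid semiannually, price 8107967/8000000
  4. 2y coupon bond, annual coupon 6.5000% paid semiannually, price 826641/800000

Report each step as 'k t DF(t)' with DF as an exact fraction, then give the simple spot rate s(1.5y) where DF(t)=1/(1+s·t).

step 1 [0.5y] swap r/2=2/123: DF=(1 − 2/123·(0))/(1+2/123) = 123/125 ≈ 0.984000
step 2 [1y] zero: DF = P = 9809/10000 ≈ 0.980900
step 3 [1.5y] bond c/2=19/800: DF=(8107967/8000000 − 19/800·(0.984000+0.980900))/(1+19/800) = 2361/2500 ≈ 0.944400
step 4 [2y] bond c/2=13/400: DF=(826641/800000 − 13/400·(0.984000+0.980900+0.944400))/(1+13/400) = 2273/2500 ≈ 0.909200

1 1/2 123/125
2 1 9809/10000
3 3/2 2361/2500
4 2 2273/2500
s(1.5y) = (1/(2361/2500) − 1)/(3/2) = 278/7083 ≈ 3.9249%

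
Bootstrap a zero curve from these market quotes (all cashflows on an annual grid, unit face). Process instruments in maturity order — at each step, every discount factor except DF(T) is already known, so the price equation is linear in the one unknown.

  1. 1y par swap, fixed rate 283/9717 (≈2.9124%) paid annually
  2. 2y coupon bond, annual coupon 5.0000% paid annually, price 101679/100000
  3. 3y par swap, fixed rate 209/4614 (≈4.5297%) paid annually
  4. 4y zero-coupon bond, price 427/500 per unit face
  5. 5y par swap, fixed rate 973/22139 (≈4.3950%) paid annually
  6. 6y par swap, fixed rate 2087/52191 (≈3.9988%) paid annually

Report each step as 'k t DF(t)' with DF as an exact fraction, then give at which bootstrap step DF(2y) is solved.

step 1 [1y] swap r/1=283/9717: DF=(1 − 283/9717·(0))/(1+283/9717) = 9717/10000 ≈ 0.971700
step 2 [2y] bond c/1=1/20: DF=(101679/100000 − 1/20·(0.971700))/(1+1/20) = 9221/10000 ≈ 0.922100
step 3 [3y] swap r/1=209/4614: DF=(1 − 209/4614·(0.971700+0.922100))/(1+209/4614) = 4373/5000 ≈ 0.874600
step 4 [4y] zero: DF = P = 427/500 ≈ 0.854000
step 5 [5y] swap r/1=973/22139: DF=(1 − 973/22139·(0.971700+0.922100+0.874600+0.854000))/(1+973/22139) = 4027/5000 ≈ 0.805400
step 6 [6y] swap r/1=2087/52191: DF=(1 − 2087/52191·(0.971700+0.922100+0.874600+0.854000+0.805400))/(1+2087/52191) = 7913/10000 ≈ 0.791300

1 1 9717/10000
2 2 9221/10000
3 3 4373/5000
4 4 427/500
5 5 4027/5000
6 6 7913/10000
DF(2y) is solved at step 2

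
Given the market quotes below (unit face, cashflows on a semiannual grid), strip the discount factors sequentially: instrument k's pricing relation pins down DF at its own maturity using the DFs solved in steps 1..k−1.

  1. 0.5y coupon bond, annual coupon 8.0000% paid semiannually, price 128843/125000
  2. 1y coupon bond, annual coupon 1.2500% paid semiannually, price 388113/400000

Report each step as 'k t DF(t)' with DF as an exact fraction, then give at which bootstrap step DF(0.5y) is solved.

step 1 [0.5y] bond c/2=1/25: DF=(128843/125000 − 1/25·(0))/(1+1/25) = 9911/10000 ≈ 0.991100
step 2 [1y] bond c/2=1/160: DF=(388113/400000 − 1/160·(0.991100))/(1+1/160) = 9581/10000 ≈ 0.958100

1 1/2 9911/10000
2 1 9581/10000
DF(0.5y) is solved at step 1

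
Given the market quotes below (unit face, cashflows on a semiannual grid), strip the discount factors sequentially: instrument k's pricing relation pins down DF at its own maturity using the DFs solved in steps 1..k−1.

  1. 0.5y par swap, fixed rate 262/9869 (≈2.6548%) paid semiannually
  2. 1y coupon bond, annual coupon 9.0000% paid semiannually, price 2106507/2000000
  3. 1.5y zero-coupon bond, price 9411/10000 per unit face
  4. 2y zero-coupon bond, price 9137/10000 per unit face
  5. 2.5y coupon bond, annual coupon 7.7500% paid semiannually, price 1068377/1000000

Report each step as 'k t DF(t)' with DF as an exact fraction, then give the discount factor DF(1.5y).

step 1 [0.5y] swap r/2=131/9869: DF=(1 − 131/9869·(0))/(1+131/9869) = 9869/10000 ≈ 0.986900
step 2 [1y] bond c/2=9/200: DF=(2106507/2000000 − 9/200·(0.986900))/(1+9/200) = 4827/5000 ≈ 0.965400
step 3 [1.5y] zero: DF = P = 9411/10000 ≈ 0.941100
step 4 [2y] zero: DF = P = 9137/10000 ≈ 0.913700
step 5 [2.5y] bond c/2=31/800: DF=(1068377/1000000 − 31/800·(0.986900+0.965400+0.941100+0.913700))/(1+31/800) = 1773/2000 ≈ 0.886500

1 1/2 9869/10000
2 1 4827/5000
3 3/2 9411/10000
4 2 9137/10000
5 5/2 1773/2000
DF(1.5y) = 9411/10000 ≈ 0.941100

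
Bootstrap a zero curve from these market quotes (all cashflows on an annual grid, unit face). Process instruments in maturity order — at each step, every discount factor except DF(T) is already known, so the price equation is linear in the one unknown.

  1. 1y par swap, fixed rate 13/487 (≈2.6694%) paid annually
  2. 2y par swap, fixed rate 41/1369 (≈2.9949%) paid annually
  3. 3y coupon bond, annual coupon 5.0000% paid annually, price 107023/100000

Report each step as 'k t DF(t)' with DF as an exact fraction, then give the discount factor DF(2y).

step 1 [1y] swap r/1=13/487: DF=(1 − 13/487·(0))/(1+13/487) = 487/500 ≈ 0.974000
step 2 [2y] swap r/1=41/1369: DF=(1 − 41/1369·(0.974000))/(1+41/1369) = 4713/5000 ≈ 0.942600
step 3 [3y] bond c/1=1/20: DF=(107023/100000 − 1/20·(0.974000+0.942600))/(1+1/20) = 116/125 ≈ 0.928000

1 1 487/500
2 2 4713/5000
3 3 116/125
DF(2y) = 4713/5000 ≈ 0.942600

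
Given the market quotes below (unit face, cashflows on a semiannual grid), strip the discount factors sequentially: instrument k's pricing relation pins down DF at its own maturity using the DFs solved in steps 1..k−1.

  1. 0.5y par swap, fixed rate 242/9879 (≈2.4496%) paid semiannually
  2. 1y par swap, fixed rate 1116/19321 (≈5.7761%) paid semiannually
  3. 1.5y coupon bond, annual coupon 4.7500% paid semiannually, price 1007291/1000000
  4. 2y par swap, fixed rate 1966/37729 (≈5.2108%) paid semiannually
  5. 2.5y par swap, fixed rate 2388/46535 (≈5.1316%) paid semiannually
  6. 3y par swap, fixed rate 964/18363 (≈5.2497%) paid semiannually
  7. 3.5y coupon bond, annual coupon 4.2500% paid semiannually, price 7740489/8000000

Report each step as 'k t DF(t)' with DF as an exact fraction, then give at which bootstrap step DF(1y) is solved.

1 1/2 9879/10000
2 1 4721/5000
3 3/2 9391/10000
4 2 9017/10000
5 5/2 4403/5000
6 3 4277/5000
7 7/2 1041/1250
DF(1y) is solved at step 2

step 1 [0.5y] swap r/2=121/9879: DF=(1 − 121/9879·(0))/(1+121/9879) = 9879/10000 ≈ 0.987900
step 2 [1y] swap r/2=558/19321: DF=(1 − 558/19321·(0.987900))/(1+558/19321) = 4721/5000 ≈ 0.944200
step 3 [1.5y] bond c/2=19/800: DF=(1007291/1000000 − 19/800·(0.987900+0.944200))/(1+19/800) = 9391/10000 ≈ 0.939100
step 4 [2y] swap r/2=983/37729: DF=(1 − 983/37729·(0.987900+0.944200+0.939100))/(1+983/37729) = 9017/10000 ≈ 0.901700
step 5 [2.5y] swap r/2=1194/46535: DF=(1 − 1194/46535·(0.987900+0.944200+0.939100+0.901700))/(1+1194/46535) = 4403/5000 ≈ 0.880600
step 6 [3y] swap r/2=482/18363: DF=(1 − 482/18363·(0.987900+0.944200+0.939100+0.901700+0.880600))/(1+482/18363) = 4277/5000 ≈ 0.855400
step 7 [3.5y] bond c/2=17/800: DF=(7740489/8000000 − 17/800·(0.987900+0.944200+0.939100+0.901700+0.880600+0.855400))/(1+17/800) = 1041/1250 ≈ 0.832800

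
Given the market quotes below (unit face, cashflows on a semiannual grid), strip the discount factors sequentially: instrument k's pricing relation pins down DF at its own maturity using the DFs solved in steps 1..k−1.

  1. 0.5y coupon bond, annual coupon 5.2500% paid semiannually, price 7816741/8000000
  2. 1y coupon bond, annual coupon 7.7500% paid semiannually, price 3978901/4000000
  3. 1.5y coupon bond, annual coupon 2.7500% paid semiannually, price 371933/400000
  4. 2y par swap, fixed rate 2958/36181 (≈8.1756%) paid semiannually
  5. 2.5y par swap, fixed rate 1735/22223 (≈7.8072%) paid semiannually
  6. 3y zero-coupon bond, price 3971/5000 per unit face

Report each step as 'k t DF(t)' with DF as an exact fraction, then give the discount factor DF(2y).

step 1 [0.5y] bond c/2=21/800: DF=(7816741/8000000 − 21/800·(0))/(1+21/800) = 9521/10000 ≈ 0.952100
step 2 [1y] bond c/2=31/800: DF=(3978901/4000000 − 31/800·(0.952100))/(1+31/800) = 9221/10000 ≈ 0.922100
step 3 [1.5y] bond c/2=11/800: DF=(371933/400000 − 11/800·(0.952100+0.922100))/(1+11/800) = 4459/5000 ≈ 0.891800
step 4 [2y] swap r/2=1479/36181: DF=(1 − 1479/36181·(0.952100+0.922100+0.891800))/(1+1479/36181) = 8521/10000 ≈ 0.852100
step 5 [2.5y] swap r/2=1735/44446: DF=(1 − 1735/44446·(0.952100+0.922100+0.891800+0.852100))/(1+1735/44446) = 1653/2000 ≈ 0.826500
step 6 [3y] zero: DF = P = 3971/5000 ≈ 0.794200

1 1/2 9521/10000
2 1 9221/10000
3 3/2 4459/5000
4 2 8521/10000
5 5/2 1653/2000
6 3 3971/5000
DF(2y) = 8521/10000 ≈ 0.852100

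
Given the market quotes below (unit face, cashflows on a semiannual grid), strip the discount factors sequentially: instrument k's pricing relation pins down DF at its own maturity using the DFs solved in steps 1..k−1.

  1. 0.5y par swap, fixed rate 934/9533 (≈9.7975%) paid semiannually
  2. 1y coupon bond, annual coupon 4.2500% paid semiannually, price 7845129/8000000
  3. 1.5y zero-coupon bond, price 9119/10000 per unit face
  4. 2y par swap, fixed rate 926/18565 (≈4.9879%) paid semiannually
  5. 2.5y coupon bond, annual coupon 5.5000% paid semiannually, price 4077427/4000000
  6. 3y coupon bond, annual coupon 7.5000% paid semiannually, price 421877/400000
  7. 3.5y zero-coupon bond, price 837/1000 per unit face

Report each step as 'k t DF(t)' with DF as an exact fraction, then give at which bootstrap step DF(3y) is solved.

1 1/2 9533/10000
2 1 2351/2500
3 3/2 9119/10000
4 2 4537/5000
5 5/2 8927/10000
6 3 8501/10000
7 7/2 837/1000
DF(3y) is solved at step 6

step 1 [0.5y] swap r/2=467/9533: DF=(1 − 467/9533·(0))/(1+467/9533) = 9533/10000 ≈ 0.953300
step 2 [1y] bond c/2=17/800: DF=(7845129/8000000 − 17/800·(0.953300))/(1+17/800) = 2351/2500 ≈ 0.940400
step 3 [1.5y] zero: DF = P = 9119/10000 ≈ 0.911900
step 4 [2y] swap r/2=463/18565: DF=(1 − 463/18565·(0.953300+0.940400+0.911900))/(1+463/18565) = 4537/5000 ≈ 0.907400
step 5 [2.5y] bond c/2=11/400: DF=(4077427/4000000 − 11/400·(0.953300+0.940400+0.911900+0.907400))/(1+11/400) = 8927/10000 ≈ 0.892700
step 6 [3y] bond c/2=3/80: DF=(421877/400000 − 3/80·(0.953300+0.940400+0.911900+0.907400+0.892700))/(1+3/80) = 8501/10000 ≈ 0.850100
step 7 [3.5y] zero: DF = P = 837/1000 ≈ 0.837000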